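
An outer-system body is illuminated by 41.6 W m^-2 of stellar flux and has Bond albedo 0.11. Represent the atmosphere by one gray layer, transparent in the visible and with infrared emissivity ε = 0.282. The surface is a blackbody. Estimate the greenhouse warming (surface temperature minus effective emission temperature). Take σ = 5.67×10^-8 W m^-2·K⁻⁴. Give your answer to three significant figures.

4.38 K

At the top of the atmosphere, σT_e⁴ = S(1−α)/4 = 9.256 W m^-2, giving T_e = 113.0 K.
The surface balance (absorbed SW + ε·downward IR = σT_s⁴) with T_a⁴ = T_s⁴/2 reduces to T_s = T_e·[2/(2−ε)]^¼ = 117.4 K.
Greenhouse warming: T_s − T_e = 4.378 K.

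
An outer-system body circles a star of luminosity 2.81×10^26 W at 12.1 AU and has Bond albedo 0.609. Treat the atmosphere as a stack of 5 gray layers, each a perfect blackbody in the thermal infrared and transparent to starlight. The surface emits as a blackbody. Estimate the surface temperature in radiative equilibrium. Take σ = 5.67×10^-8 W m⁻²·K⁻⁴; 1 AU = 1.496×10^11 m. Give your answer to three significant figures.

91.7 K

d = 12.1 × 1.496×10^11 m = 1.810×10^12 m.
S = L/(4πd²) = 6.824 W m⁻².
The effective emission temperature is T_e = [S(1−α)/(4σ)]^¼ = 58.57 K.
Layer-by-layer balance gives σT_s⁴ = (N+1)σT_e⁴, so T_s = 6^¼·58.57 = 91.66 K.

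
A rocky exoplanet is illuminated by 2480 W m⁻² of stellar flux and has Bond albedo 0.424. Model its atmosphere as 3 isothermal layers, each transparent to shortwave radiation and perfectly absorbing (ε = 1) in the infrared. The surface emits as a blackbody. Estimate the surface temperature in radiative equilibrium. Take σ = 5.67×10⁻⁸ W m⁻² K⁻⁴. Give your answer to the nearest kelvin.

398 kelvin

Top-of-atmosphere balance: σT_e⁴ = S(1−α)/4 = 357.1 W m⁻² → T_e = 281.7 K.
With N = 3 opaque layers, T_s = (N+1)^(1/4)·T_e = 4^(1/4)·281.7 = 398.4 K.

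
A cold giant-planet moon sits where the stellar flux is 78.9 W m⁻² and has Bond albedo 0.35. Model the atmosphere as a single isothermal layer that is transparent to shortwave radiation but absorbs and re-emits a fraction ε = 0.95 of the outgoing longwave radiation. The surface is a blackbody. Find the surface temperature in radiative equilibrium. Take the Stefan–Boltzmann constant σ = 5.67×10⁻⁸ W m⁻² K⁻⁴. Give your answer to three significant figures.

The planet radiates to space at T_e = [S(1−α)/(4σ)]^(1/4) = 122.6 K.
Surface balance with a leaky layer gives σT_s⁴ = σT_e⁴·2/(2−ε), so T_s = T_e·[2/(2−0.95)]^(1/4) = 144.1 K.

144 K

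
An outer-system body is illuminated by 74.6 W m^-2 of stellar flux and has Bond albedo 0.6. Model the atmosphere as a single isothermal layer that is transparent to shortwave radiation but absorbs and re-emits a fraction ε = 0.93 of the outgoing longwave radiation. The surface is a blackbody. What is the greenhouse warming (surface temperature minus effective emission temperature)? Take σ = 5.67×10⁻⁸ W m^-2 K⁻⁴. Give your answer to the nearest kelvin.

Effective emission temperature (TOA balance): σT_e⁴ = S(1−α)/4 = 7.460 W m^-2 → T_e = 107.1 K.
Surface balance with a leaky layer gives σT_s⁴ = σT_e⁴·2/(2−ε), so T_s = T_e·[2/(2−0.93)]^(1/4) = 125.2 K.
T_s − T_e = 125.2 − 107.1 = 18.13 K.

18 K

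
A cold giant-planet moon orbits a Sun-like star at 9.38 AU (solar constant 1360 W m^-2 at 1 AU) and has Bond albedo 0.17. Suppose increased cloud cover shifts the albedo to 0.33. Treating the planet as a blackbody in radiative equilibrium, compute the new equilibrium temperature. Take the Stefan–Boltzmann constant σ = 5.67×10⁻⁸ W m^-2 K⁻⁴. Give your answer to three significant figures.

82.2 kelvin

Flux at the orbit: S = 1360/(9.38)² = 15.46 W m^-2.
New equilibrium: T₂ = [(1−0.33)·15.46/(4σ)]^(1/4) = 82.20 K.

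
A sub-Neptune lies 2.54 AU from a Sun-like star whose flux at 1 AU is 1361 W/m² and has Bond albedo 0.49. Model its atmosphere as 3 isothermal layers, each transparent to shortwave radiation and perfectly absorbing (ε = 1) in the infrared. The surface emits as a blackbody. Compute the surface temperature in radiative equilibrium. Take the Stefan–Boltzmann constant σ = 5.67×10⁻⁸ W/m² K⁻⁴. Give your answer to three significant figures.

209 K

By the inverse-square law, S = 1361/2.54² = 211.0 W/m².
OLR = S(1−α)/4 = 26.90 W/m²; the top layer radiates at T_e = 147.6 K.
With N = 3 opaque layers, T_s = (N+1)^(1/4)·T_e = 4^(1/4)·147.6 = 208.7 K.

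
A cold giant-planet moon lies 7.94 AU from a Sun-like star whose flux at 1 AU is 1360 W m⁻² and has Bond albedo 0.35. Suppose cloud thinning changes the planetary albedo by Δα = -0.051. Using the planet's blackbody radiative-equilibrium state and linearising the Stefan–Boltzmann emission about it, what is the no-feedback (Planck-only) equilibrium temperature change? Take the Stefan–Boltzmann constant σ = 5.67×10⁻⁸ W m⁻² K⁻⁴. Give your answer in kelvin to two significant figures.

1.7 K

Flux at the orbit: S = 1360/(7.94)² = 21.57 W m⁻².
Unperturbed T_e = [21.57·(1−0.35)/(4σ)]^¼ = 88.67 K.
TOA radiative forcing: ΔF = −S·Δα/4 = −21.57·(-0.051)/4 = 0.2750 W m⁻².
The Planck feedback parameter is 4σT_e³ = 0.1581 W m⁻²/K.
ΔT₀ = ΔF/λ_P = 0.2750/0.1581 = 1.74 K.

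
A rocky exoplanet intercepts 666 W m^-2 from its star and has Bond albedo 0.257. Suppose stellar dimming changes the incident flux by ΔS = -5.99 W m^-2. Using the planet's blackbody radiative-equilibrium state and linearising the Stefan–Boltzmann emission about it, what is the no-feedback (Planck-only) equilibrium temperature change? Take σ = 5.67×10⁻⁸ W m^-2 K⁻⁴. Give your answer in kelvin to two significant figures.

Reference equilibrium: T_e = [S(1−α)/(4σ)]^(1/4) = 216.1 K.
Only a fraction (1−α) is absorbed and it's spread over 4πR², so ΔF = (1−α)ΔS/4 = -1.113 W m^-2.
Linearising σT⁴ gives d(σT⁴)/dT = 4σT_e³ = 2.290 W m^-2 per K.
ΔT₀ = ΔF/λ_P = -1.113/2.290 = -0.486 K.

-0.49 K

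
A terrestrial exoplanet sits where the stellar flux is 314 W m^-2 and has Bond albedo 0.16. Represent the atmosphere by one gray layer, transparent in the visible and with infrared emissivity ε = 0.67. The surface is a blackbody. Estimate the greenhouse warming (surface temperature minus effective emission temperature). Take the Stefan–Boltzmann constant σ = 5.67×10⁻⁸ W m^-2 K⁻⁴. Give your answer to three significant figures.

At the top of the atmosphere, σT_e⁴ = S(1−α)/4 = 65.94 W m^-2, giving T_e = 184.7 K.
Surface balance with a leaky layer gives σT_s⁴ = σT_e⁴·2/(2−ε), so T_s = T_e·[2/(2−0.67)]^(1/4) = 204.5 K.
The atmosphere warms the surface by 19.83 K.

19.8 kelvin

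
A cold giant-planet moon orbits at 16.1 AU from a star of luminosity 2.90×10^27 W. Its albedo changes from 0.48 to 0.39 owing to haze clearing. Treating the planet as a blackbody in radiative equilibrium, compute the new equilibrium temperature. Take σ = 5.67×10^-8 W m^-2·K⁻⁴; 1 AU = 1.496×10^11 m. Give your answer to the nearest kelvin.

102 K

Orbital distance: d = 16.1 AU = 2.409×10^12 m.
S = L/(4πd²) = 39.78 W m^-2.
T₂ = [S(1−α₂)/(4σ)]^(1/4) = [39.78·0.61/(4σ)]^(1/4) = 101.7 K.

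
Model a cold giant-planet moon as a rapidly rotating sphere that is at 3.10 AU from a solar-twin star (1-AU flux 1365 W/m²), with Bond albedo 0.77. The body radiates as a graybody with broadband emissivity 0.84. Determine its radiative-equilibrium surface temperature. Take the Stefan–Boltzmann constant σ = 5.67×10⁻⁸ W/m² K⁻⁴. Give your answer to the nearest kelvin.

By the inverse-square law, S = 1365/3.10² = 142.0 W/m².
The planet absorbs (1−α)S over its disc πR² and re-emits over 4πR², so the mean absorbed flux is (1−0.77)·142.0/4 = 8.167 W/m².
Equating to εσT⁴ with ε = 0.84: T = (8.167/0.84σ)^(1/4) = 114.4 K.

114 K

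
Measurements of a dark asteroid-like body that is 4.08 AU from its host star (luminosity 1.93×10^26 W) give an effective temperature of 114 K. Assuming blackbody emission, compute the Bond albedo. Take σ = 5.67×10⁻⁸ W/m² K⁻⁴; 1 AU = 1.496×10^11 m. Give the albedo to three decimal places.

Orbital distance: d = 4.08 AU = 6.104×10^11 m.
Flux at the orbit: S = L/(4πd²) = 1.93×10^26/(4π·(6.10×10^11)²) = 41.23 W/m².
Energy balance: S(1−α)/4 = σT⁴, so 1−α = 4σT⁴/S.
4σT⁴ = 4·5.67×10⁻⁸·(114)⁴ = 38.31 W/m².
1−α = 38.31/41.23 = 0.9292, so α = 0.0708.

0.071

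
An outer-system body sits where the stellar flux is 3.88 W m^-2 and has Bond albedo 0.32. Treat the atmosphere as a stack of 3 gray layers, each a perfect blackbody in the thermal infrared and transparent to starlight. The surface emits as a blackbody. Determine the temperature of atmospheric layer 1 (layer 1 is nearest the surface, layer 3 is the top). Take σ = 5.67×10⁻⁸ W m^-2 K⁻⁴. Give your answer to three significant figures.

76.9 K

The effective emission temperature is T_e = [S(1−α)/(4σ)]^¼ = 58.40 K.
In the N-layer model, layer k (counted from the surface) has T_k = (N+1−k)^(1/4)·T_e.
With k = 1: T_1 = (3+1−1)^¼·58.40 K = 76.86 K.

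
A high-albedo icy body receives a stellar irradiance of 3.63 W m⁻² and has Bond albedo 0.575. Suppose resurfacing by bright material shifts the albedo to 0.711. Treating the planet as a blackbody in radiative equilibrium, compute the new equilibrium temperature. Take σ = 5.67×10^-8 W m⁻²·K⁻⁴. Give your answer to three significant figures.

46.4 K

New equilibrium: T₂ = [(1−0.711)·3.630/(4σ)]^(1/4) = 46.38 K.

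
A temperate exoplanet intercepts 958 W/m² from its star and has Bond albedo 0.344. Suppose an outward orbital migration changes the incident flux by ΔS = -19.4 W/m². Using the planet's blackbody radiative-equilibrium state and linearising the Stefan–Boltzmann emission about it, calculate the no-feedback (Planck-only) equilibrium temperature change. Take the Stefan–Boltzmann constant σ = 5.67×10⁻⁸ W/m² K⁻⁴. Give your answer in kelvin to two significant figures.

-1.2 kelvin

Unperturbed T_e = [958.0·(1−0.344)/(4σ)]^¼ = 229.4 K.
TOA radiative forcing: ΔF = (1−α)ΔS/4 = 0.656·(-19.4)/4 = -3.182 W/m².
Planck response: λ_P = 4σT_e³ = 4·5.67×10⁻⁸·(229.4)³ = 2.739 W/m²/K.
Hence the no-feedback warming is ΔF/(4σT_e³) = -1.16 K.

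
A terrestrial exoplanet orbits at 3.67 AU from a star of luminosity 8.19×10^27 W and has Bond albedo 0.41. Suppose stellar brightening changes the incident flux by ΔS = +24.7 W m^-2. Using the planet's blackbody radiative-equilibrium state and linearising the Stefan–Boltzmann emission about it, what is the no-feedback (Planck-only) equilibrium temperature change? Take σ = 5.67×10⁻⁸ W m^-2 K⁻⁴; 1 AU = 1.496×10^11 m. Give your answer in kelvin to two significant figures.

0.78 K

Orbital distance: d = 3.67 AU = 5.490×10^11 m.
S = L/(4πd²) = 2162 W m^-2.
The baseline emission temperature is T_e = 273.9 K.
ΔF = Δ[S(1−α)]/4 = (1−0.41)·+24.7/4 = 3.643 W m^-2.
The Planck feedback parameter is 4σT_e³ = 4.658 W m^-2/K.
Hence the no-feedback warming is ΔF/(4σT_e³) = 0.782 K.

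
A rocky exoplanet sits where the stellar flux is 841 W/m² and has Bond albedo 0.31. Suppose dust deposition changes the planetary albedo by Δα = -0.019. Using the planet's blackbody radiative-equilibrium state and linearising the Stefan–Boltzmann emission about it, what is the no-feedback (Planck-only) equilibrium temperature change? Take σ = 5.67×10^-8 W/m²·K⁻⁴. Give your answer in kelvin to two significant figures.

1.5 kelvin

The baseline emission temperature is T_e = 224.9 K.
The change in absorbed flux is Δ[S(1−α)/4] = −SΔα/4 = 3.995 W/m².
Planck response: λ_P = 4σT_e³ = 4·5.67×10⁻⁸·(224.9)³ = 2.580 W/m²/K.
So ΔT₀ = 3.995/2.580 = 1.55 K.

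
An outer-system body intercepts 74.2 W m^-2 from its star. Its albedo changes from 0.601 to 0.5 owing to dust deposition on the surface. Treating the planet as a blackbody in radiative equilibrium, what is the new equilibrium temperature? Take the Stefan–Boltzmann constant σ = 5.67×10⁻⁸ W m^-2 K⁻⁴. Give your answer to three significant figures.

T₂ = [S(1−α₂)/(4σ)]^(1/4) = [74.20·0.5/(4σ)]^(1/4) = 113.1 K.

113 K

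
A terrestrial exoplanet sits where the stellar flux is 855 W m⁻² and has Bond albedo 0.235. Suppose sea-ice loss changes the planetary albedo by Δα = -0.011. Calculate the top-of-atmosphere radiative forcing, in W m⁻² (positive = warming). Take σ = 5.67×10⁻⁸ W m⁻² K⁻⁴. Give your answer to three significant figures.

ΔF = −(S/4)Δα = −(855.0/4)×(-0.011) = 2.351 W m⁻².

2.35 W m⁻²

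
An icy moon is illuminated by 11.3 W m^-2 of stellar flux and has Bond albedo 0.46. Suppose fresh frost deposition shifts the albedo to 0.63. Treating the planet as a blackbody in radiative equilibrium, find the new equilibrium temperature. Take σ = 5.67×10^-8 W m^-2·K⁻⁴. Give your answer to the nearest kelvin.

With the new albedo, S(1−α₂)/4 = 1.045 W m^-2, so T₂ = 65.53 K.

66 K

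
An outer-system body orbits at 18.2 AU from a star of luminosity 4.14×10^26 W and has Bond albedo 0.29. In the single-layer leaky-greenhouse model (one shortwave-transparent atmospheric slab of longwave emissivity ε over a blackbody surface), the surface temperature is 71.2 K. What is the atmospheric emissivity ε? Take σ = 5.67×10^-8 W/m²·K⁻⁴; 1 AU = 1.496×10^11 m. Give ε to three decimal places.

0.917

d = 18.2 × 1.496×10^11 m = 2.723×10^12 m.
Spreading L over a sphere of radius d: S = 4.14×10^26/(4π·2.72×10^12²) = 4.444 W/m².
TOA balance gives T_e = 61.07 K.
T_s⁴ = T_e⁴·2/(2−ε) → ε = 2 − 2(T_e/T_s)⁴ = 2 − 2·(61.07/71.2)⁴ = 0.9173.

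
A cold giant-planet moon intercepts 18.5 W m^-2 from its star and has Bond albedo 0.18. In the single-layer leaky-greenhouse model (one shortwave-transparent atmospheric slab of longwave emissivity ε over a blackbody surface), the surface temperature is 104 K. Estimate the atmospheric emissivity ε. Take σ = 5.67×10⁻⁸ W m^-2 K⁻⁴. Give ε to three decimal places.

0.856

Effective temperature: T_e = [S(1−α)/(4σ)]^(1/4) = 90.43 K.
Inverting T_s⁴ = 2T_e⁴/(2−ε): (T_e/T_s)⁴ = 0.5718, so ε = 2(1 − 0.5718) = 0.8565.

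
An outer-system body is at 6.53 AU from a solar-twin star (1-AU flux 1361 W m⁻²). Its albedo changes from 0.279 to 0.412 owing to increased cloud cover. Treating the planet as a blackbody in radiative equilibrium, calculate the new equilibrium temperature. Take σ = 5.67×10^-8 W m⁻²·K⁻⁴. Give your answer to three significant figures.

Irradiance scales as 1/d², so S = 1361 W m⁻² × (1/6.53)² = 31.92 W m⁻².
New equilibrium: T₂ = [(1−0.412)·31.92/(4σ)]^(1/4) = 95.38 K.

95.4 K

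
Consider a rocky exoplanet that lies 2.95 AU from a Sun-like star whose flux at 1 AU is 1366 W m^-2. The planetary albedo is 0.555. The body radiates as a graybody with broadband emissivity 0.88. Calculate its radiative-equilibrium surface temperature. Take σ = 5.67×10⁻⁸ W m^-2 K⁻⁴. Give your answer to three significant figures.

137 kelvin

By the inverse-square law, S = 1366/2.95² = 157.0 W m^-2.
Absorbed flux (global mean): S(1−α)/4 = 157.0·0.445/4 = 17.46 W m^-2.
Equating to εσT⁴ with ε = 0.88: T = (17.46/0.88σ)^(1/4) = 136.8 K.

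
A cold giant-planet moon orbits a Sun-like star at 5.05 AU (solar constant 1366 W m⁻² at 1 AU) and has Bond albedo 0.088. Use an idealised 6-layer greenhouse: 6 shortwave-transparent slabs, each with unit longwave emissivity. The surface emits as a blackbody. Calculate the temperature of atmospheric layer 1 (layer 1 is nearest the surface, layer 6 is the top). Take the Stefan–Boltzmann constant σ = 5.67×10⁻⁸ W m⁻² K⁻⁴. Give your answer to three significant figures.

Irradiance scales as 1/d², so S = 1366 W m⁻² × (1/5.05)² = 53.56 W m⁻².
OLR = S(1−α)/4 = 12.21 W m⁻²; the top layer radiates at T_e = 121.1 K.
Each opaque layer satisfies 2T_j⁴ = T_{j−1}⁴ + T_{j+1}⁴, giving T_k⁴ = (N+1−k)T_e⁴.
With k = 1: T_1 = (6+1−1)^¼·121.1 K = 189.6 K.

190 K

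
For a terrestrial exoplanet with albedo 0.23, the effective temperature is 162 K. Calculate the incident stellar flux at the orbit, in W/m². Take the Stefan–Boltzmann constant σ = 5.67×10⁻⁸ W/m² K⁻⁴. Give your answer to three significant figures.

Invert the energy balance for S: S = 4σT⁴/(1−α).
The emitted flux is σT⁴ = 39.05 W/m².
S = 4·39.05/0.77 = 202.9 W/m².

203 W/m²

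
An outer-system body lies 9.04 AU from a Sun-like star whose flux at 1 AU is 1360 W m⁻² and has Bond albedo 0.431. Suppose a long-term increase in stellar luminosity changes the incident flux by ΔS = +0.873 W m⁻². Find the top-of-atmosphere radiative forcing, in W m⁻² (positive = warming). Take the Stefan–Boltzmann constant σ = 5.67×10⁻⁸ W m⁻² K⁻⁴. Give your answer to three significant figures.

0.124 W m⁻²

By the inverse-square law, S = 1360/9.04² = 16.64 W m⁻².
Only a fraction (1−α) is absorbed and it's spread over 4πR², so ΔF = (1−α)ΔS/4 = 0.1242 W m⁻².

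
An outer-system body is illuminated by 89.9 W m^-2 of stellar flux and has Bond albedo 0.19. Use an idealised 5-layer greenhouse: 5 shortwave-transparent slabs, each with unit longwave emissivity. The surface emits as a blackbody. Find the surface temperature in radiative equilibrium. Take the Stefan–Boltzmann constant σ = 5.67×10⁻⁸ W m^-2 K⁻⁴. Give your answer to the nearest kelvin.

210 K

Top-of-atmosphere balance: σT_e⁴ = S(1−α)/4 = 18.20 W m^-2 → T_e = 133.9 K.
For an N-layer opaque stack, T_s⁴ = (N+1)T_e⁴, hence T_s = (6)^(1/4)×133.9 K = 209.5 K.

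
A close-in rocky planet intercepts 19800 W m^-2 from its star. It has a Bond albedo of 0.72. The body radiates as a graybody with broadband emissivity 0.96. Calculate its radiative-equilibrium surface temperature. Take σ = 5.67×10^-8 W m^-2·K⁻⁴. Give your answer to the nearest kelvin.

399 K

Averaging over the sphere, the absorbed flux is S(1−α)/4 = 1386 W m^-2.
Equating to εσT⁴ with ε = 0.96: T = (1386/0.96σ)^(1/4) = 399.5 K.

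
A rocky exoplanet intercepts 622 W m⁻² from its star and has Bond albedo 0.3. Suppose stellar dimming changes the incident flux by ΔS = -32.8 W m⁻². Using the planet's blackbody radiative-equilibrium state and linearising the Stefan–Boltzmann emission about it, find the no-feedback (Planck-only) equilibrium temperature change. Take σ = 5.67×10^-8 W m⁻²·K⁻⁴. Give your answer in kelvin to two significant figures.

-2.8 kelvin

The baseline emission temperature is T_e = 209.3 K.
Only a fraction (1−α) is absorbed and it's spread over 4πR², so ΔF = (1−α)ΔS/4 = -5.740 W m⁻².
Planck response: λ_P = 4σT_e³ = 4·5.67×10⁻⁸·(209.3)³ = 2.080 W m⁻²/K.
Hence the no-feedback warming is ΔF/(4σT_e³) = -2.76 K.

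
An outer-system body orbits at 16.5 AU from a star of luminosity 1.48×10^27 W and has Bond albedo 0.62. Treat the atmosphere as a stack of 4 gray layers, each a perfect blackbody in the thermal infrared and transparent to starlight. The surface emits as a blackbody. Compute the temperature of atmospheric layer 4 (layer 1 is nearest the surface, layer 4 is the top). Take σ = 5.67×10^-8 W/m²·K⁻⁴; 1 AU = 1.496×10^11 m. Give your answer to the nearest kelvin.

d = 16.5 × 1.496×10^11 m = 2.468×10^12 m.
S = L/(4πd²) = 19.33 W/m².
OLR = S(1−α)/4 = 1.836 W/m²; the top layer radiates at T_e = 75.44 K.
In the N-layer model, layer k (counted from the surface) has T_k = (N+1−k)^(1/4)·T_e.
T_4 = (1)^(1/4)·75.44 = 75.44 K.

75 kelvin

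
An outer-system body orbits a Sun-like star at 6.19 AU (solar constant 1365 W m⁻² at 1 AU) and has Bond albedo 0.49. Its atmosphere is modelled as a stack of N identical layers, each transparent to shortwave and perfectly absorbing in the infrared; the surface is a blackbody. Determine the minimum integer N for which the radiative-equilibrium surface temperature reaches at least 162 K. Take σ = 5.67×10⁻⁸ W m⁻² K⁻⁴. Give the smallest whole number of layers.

8

By the inverse-square law, S = 1365/6.19² = 35.62 W m⁻².
Top-of-atmosphere balance: σT_e⁴ = S(1−α)/4 = 4.542 W m⁻² → T_e = 94.61 K.
T_s = (N+1)^(1/4)·T_e ≥ 162 K requires N+1 ≥ (T_s/T_e)⁴ = (162/94.61)⁴ = 8.598.
The minimum whole number is N = 8.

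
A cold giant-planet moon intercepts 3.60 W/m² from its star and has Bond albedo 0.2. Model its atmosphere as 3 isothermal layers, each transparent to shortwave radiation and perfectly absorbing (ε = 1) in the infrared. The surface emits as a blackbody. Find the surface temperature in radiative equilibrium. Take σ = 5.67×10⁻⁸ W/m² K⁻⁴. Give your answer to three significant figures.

Top-of-atmosphere balance: σT_e⁴ = S(1−α)/4 = 0.7200 W/m² → T_e = 59.69 K.
For an N-layer opaque stack, T_s⁴ = (N+1)T_e⁴, hence T_s = (4)^(1/4)×59.69 K = 84.42 K.

84.4 kelvin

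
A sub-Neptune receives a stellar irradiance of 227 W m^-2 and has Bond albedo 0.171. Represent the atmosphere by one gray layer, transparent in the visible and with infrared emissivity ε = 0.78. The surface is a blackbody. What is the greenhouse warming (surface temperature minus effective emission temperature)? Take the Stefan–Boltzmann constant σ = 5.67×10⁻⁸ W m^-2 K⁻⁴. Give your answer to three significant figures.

22.3 K

At the top of the atmosphere, σT_e⁴ = S(1−α)/4 = 47.05 W m^-2, giving T_e = 169.7 K.
For a single slab of emissivity ε, T_s⁴ = 2T_e⁴/(2−ε); thus T_s = 169.7·(1.639)^(1/4) = 192.0 K.
T_s − T_e = 192.0 − 169.7 = 22.32 K.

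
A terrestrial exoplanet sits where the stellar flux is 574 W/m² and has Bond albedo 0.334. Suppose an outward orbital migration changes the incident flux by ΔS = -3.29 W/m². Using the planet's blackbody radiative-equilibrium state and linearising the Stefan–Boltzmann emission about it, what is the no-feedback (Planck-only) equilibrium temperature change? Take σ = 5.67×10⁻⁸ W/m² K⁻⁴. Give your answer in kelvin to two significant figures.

-0.29 K

Reference equilibrium: T_e = [S(1−α)/(4σ)]^(1/4) = 202.6 K.
TOA radiative forcing: ΔF = (1−α)ΔS/4 = 0.666·(-3.29)/4 = -0.5478 W/m².
Planck response: λ_P = 4σT_e³ = 4·5.67×10⁻⁸·(202.6)³ = 1.887 W/m²/K.
ΔT₀ = ΔF/λ_P = -0.5478/1.887 = -0.290 K.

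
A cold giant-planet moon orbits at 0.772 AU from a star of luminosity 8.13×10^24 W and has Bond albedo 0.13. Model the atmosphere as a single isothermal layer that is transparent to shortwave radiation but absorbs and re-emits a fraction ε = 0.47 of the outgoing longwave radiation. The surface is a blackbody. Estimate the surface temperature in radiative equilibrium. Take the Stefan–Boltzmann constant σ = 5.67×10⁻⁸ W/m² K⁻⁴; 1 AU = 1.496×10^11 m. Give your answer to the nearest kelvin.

Orbital distance: d = 0.772 AU = 1.155×10^11 m.
Spreading L over a sphere of radius d: S = 8.13×10^24/(4π·1.15×10^11²) = 48.50 W/m².
The planet radiates to space at T_e = [S(1−α)/(4σ)]^(1/4) = 116.8 K.
For a single slab of emissivity ε, T_s⁴ = 2T_e⁴/(2−ε); thus T_s = 116.8·(1.307)^(1/4) = 124.9 K.

125 K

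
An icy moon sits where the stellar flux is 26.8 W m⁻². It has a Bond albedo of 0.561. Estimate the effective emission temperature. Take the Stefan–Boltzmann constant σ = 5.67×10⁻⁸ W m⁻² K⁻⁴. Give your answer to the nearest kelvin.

Averaging over the sphere, the absorbed flux is S(1−α)/4 = 2.941 W m⁻².
Set σT⁴ = 2.941 → T = (2.941/σ)^(1/4) = 84.87 K.

85 K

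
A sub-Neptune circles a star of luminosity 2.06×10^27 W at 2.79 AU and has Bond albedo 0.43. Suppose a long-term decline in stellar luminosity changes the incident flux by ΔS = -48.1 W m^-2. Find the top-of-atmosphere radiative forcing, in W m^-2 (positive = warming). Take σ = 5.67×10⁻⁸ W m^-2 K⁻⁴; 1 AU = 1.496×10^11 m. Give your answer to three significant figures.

d = 2.79 × 1.496×10^11 m = 4.174×10^11 m.
Spreading L over a sphere of radius d: S = 2.06×10^27/(4π·4.17×10^11²) = 941.0 W m^-2.
ΔF = Δ[S(1−α)]/4 = (1−0.43)·-48.1/4 = -6.854 W m^-2.

-6.85 W m^-2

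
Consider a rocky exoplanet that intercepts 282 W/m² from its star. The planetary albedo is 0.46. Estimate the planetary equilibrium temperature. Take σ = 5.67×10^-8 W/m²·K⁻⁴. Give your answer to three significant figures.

The planet absorbs (1−α)S over its disc πR² and re-emits over 4πR², so the mean absorbed flux is (1−0.46)·282.0/4 = 38.07 W/m².
Balancing against σT⁴: T = (38.07/5.67×10⁻⁸)^(1/4) = 161.0 K.

161 K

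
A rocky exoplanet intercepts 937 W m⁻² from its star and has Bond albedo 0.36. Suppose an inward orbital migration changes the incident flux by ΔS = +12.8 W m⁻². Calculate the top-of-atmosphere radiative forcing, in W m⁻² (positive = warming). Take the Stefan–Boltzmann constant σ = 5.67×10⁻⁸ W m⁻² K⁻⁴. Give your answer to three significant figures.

ΔF = Δ[S(1−α)]/4 = (1−0.36)·+12.8/4 = 2.048 W m⁻².

2.05 W m⁻²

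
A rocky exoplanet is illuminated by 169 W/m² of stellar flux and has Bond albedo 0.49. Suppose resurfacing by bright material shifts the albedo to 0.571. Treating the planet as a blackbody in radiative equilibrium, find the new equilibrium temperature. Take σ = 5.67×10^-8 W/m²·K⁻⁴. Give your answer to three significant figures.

New equilibrium: T₂ = [(1−0.571)·169.0/(4σ)]^(1/4) = 133.7 K.

134 K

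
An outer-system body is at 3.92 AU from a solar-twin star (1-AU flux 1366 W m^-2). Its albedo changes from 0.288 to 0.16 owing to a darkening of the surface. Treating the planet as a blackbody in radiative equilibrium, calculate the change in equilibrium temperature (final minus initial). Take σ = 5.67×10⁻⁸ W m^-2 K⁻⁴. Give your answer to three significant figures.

Irradiance scales as 1/d², so S = 1366 W m^-2 × (1/3.92)² = 88.90 W m^-2.
With α = 0.288, T₁ = 129.2 K.
With α = 0.16, T₂ = 134.7 K.
Change: 134.7 − 129.2 = 5.454 K.

5.45 K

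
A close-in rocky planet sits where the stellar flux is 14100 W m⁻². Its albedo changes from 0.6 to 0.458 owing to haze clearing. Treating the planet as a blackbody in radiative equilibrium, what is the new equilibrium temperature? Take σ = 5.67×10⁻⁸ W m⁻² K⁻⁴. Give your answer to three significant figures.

428 K

With the new albedo, S(1−α₂)/4 = 1911 W m⁻², so T₂ = 428.4 K.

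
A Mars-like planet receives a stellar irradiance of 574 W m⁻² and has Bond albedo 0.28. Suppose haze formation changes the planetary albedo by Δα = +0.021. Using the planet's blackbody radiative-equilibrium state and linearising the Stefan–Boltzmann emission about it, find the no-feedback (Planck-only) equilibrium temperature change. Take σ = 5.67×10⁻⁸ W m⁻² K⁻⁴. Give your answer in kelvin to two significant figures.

-1.5 K

The baseline emission temperature is T_e = 206.6 K.
ΔF = −(S/4)Δα = −(574.0/4)×(+0.021) = -3.014 W m⁻².
The Planck feedback parameter is 4σT_e³ = 2.000 W m⁻²/K.
Hence the no-feedback warming is ΔF/(4σT_e³) = -1.51 K.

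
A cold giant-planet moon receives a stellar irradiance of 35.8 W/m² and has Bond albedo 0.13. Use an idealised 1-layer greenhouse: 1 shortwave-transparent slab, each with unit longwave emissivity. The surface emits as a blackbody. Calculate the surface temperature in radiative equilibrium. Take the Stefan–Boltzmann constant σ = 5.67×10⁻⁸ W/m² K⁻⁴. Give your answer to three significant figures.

129 K

OLR = S(1−α)/4 = 7.786 W/m²; the top layer radiates at T_e = 108.3 K.
Layer-by-layer balance gives σT_s⁴ = (N+1)σT_e⁴, so T_s = 2^¼·108.3 = 128.7 K.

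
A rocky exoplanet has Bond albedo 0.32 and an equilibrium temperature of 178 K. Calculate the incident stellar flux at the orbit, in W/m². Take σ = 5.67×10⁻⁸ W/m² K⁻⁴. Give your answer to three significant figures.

335 W/m²

Invert the energy balance for S: S = 4σT⁴/(1−α).
The emitted flux is σT⁴ = 56.92 W/m².
S = 4·56.92/0.68 = 334.8 W/m².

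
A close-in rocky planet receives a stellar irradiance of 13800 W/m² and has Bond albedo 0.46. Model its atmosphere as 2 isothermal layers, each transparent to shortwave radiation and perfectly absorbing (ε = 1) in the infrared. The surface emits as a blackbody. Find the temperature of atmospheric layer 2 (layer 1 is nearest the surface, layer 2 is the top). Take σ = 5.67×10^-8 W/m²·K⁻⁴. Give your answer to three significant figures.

426 K

Top-of-atmosphere balance: σT_e⁴ = S(1−α)/4 = 1863 W/m² → T_e = 425.8 K.
In the N-layer model, layer k (counted from the surface) has T_k = (N+1−k)^(1/4)·T_e.
With k = 2: T_2 = (2+1−2)^¼·425.8 K = 425.8 K.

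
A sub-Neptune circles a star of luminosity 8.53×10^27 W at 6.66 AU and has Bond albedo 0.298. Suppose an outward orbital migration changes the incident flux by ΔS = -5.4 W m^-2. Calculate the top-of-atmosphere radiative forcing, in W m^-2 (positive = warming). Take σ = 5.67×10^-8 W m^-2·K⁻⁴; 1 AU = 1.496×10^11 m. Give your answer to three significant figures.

-0.948 W m^-2

d = 6.66 × 1.496×10^11 m = 9.963×10^11 m.
Spreading L over a sphere of radius d: S = 8.53×10^27/(4π·9.96×10^11²) = 683.8 W m^-2.
Only a fraction (1−α) is absorbed and it's spread over 4πR², so ΔF = (1−α)ΔS/4 = -0.9477 W m^-2.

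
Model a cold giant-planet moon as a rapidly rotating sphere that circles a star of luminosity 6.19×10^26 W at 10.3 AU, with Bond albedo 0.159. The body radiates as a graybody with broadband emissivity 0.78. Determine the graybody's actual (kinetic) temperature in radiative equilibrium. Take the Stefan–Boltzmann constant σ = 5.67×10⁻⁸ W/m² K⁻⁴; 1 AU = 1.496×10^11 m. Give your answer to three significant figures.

Orbital distance: d = 10.3 AU = 1.541×10^12 m.
Spreading L over a sphere of radius d: S = 6.19×10^26/(4π·1.54×10^12²) = 20.75 W/m².
The planet absorbs (1−α)S over its disc πR² and re-emits over 4πR², so the mean absorbed flux is (1−0.159)·20.75/4 = 4.362 W/m².
Radiative balance εσT⁴ = 4.362 gives T = [4.362/(0.78·σ)]^(1/4) = 99.66 K.

99.7 K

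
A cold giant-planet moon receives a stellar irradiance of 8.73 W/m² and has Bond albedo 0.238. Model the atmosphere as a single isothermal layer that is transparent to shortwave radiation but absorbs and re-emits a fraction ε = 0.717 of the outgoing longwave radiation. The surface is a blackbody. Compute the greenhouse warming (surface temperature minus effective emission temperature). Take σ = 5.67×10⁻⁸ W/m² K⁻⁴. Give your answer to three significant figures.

8.64 K

The planet radiates to space at T_e = [S(1−α)/(4σ)]^(1/4) = 73.59 K.
For a single slab of emissivity ε, T_s⁴ = 2T_e⁴/(2−ε); thus T_s = 73.59·(1.559)^(1/4) = 82.23 K.
T_s − T_e = 82.23 − 73.59 = 8.638 K.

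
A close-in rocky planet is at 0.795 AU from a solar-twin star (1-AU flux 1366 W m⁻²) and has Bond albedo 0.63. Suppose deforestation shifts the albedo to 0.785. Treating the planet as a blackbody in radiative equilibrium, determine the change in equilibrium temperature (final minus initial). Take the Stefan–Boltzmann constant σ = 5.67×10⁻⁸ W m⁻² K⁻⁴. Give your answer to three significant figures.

Irradiance scales as 1/d², so S = 1366 W m⁻² × (1/0.795)² = 2161 W m⁻².
Initial: T₁ = [S(1−0.63)/(4σ)]^(1/4) = 243.7 K.
With α = 0.785, T₂ = 212.8 K.
ΔT = T₂ − T₁ = -30.93 K.

-30.9 kelvin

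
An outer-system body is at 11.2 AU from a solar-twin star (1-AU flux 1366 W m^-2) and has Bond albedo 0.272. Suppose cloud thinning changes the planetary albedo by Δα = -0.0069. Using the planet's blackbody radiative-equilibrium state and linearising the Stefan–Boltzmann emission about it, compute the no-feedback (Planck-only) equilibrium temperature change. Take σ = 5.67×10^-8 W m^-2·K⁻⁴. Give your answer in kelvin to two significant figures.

By the inverse-square law, S = 1366/11.2² = 10.89 W m^-2.
Unperturbed T_e = [10.89·(1−0.272)/(4σ)]^¼ = 76.89 K.
The change in absorbed flux is Δ[S(1−α)/4] = −SΔα/4 = 0.01878 W m^-2.
The Planck feedback parameter is 4σT_e³ = 0.1031 W m^-2/K.
Hence the no-feedback warming is ΔF/(4σT_e³) = 0.182 K.

0.18 K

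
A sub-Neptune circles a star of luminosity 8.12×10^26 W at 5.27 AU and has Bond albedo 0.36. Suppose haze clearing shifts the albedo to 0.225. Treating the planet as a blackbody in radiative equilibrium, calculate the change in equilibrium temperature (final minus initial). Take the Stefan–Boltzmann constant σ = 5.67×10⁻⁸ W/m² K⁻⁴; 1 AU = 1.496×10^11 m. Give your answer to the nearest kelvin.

6 kelvin

Orbital distance: d = 5.27 AU = 7.884×10^11 m.
S = L/(4πd²) = 104.0 W/m².
Initial: T₁ = [S(1−0.36)/(4σ)]^(1/4) = 130.9 K.
After:  T₂ = [104.0·0.775/(4σ)]^(1/4) = 137.3 K.
Change: 137.3 − 130.9 = 6.414 K.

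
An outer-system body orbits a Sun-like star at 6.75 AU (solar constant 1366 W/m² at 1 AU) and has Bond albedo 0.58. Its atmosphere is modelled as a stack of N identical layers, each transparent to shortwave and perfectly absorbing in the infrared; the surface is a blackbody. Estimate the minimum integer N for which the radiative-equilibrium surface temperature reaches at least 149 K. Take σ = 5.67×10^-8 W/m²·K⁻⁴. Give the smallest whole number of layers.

8

Irradiance scales as 1/d², so S = 1366 W/m² × (1/6.75)² = 29.98 W/m².
The effective emission temperature is T_e = [S(1−α)/(4σ)]^¼ = 86.32 K.
Since T_s⁴ = (N+1)T_e⁴, we need N ≥ (T_s/T_e)⁴ − 1 = 7.878.
The minimum whole number is N = 8.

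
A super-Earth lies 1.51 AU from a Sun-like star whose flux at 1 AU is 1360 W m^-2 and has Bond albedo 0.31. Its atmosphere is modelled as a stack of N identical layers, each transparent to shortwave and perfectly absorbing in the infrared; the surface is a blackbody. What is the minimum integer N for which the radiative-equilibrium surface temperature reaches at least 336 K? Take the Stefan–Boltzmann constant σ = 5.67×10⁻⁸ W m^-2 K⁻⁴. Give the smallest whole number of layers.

7

Irradiance scales as 1/d², so S = 1360 W m^-2 × (1/1.51)² = 596.5 W m^-2.
Top-of-atmosphere balance: σT_e⁴ = S(1−α)/4 = 102.9 W m^-2 → T_e = 206.4 K.
Since T_s⁴ = (N+1)T_e⁴, we need N ≥ (T_s/T_e)⁴ − 1 = 6.024.
The minimum whole number is N = 7.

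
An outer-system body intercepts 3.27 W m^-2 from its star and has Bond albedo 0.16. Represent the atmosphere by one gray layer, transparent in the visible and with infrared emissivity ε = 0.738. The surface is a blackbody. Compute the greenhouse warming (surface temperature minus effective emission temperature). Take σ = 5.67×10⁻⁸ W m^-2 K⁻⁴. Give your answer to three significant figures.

The planet radiates to space at T_e = [S(1−α)/(4σ)]^(1/4) = 58.99 K.
Surface balance with a leaky layer gives σT_s⁴ = σT_e⁴·2/(2−ε), so T_s = T_e·[2/(2−0.738)]^(1/4) = 66.19 K.
Greenhouse warming: T_s − T_e = 7.197 K.

7.20 K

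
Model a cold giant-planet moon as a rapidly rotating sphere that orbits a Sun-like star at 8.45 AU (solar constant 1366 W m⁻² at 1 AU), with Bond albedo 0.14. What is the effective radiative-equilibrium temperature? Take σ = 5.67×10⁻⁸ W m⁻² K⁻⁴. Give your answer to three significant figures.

Flux at the orbit: S = 1366/(8.45)² = 19.13 W m⁻².
Absorbed flux (global mean): S(1−α)/4 = 19.13·0.86/4 = 4.113 W m⁻².
In equilibrium σT⁴ equals this, so T = 92.29 K.

92.3 K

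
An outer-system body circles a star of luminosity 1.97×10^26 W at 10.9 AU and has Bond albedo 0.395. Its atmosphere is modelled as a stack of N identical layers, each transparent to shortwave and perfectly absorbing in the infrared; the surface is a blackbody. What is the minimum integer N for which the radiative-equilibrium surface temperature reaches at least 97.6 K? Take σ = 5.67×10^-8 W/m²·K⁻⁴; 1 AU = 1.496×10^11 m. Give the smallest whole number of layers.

d = 10.9 × 1.496×10^11 m = 1.631×10^12 m.
S = L/(4πd²) = 5.896 W/m².
OLR = S(1−α)/4 = 0.8917 W/m²; the top layer radiates at T_e = 62.97 K.
T_s = (N+1)^(1/4)·T_e ≥ 97.6 K requires N+1 ≥ (T_s/T_e)⁴ = (97.6/62.97)⁴ = 5.770.
Rounding up, N = 5.

5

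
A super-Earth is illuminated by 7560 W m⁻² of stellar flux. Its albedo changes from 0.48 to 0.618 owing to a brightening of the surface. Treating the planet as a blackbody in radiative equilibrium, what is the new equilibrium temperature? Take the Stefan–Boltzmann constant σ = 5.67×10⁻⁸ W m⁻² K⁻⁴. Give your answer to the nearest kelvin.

T₂ = [S(1−α₂)/(4σ)]^(1/4) = [7560·0.382/(4σ)]^(1/4) = 335.9 K.

336 K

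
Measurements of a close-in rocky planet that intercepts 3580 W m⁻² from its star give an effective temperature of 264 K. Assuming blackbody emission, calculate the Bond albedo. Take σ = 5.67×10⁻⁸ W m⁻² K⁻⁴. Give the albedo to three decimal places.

0.692

Energy balance: S(1−α)/4 = σT⁴, so 1−α = 4σT⁴/S.
σT⁴ = 275.4 W m⁻², so 4σT⁴ = 1102 W m⁻².
1−α = 1102/3580 = 0.3077, so α = 0.6923.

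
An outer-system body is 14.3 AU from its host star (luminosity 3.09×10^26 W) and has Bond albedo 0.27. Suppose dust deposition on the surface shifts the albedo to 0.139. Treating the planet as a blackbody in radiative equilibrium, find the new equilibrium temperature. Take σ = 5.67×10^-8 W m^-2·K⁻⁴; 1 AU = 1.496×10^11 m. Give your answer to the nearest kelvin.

d = 14.3 × 1.496×10^11 m = 2.139×10^12 m.
Flux at the orbit: S = L/(4πd²) = 3.09×10^26/(4π·(2.14×10^12)²) = 5.373 W m^-2.
T₂ = [S(1−α₂)/(4σ)]^(1/4) = [5.373·0.861/(4σ)]^(1/4) = 67.20 K.

67 K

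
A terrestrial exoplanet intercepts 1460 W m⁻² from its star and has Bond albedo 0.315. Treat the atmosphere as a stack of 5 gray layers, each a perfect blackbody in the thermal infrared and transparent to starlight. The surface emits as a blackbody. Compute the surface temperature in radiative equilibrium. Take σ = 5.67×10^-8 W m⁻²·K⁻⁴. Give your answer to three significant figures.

403 K

OLR = S(1−α)/4 = 250.0 W m⁻²; the top layer radiates at T_e = 257.7 K.
For an N-layer opaque stack, T_s⁴ = (N+1)T_e⁴, hence T_s = (6)^(1/4)×257.7 K = 403.3 K.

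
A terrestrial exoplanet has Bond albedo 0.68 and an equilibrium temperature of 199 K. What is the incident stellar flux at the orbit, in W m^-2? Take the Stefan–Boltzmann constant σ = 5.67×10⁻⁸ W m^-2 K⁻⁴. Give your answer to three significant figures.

From S(1−α)/4 = σT⁴: S = 4σT⁴/(1−α).
The emitted flux is σT⁴ = 88.92 W m^-2.
So S = 4×88.92/(1−0.68) = 1111 W m^-2.

1110 W m^-2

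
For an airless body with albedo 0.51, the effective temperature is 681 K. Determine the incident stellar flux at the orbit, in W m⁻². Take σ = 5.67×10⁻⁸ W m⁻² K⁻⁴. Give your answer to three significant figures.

Invert the energy balance for S: S = 4σT⁴/(1−α).
σT⁴ = 5.67×10⁻⁸·(681)⁴ = 12190 W m⁻².
So S = 4×12190/(1−0.51) = 99550 W m⁻².

99500 W m⁻²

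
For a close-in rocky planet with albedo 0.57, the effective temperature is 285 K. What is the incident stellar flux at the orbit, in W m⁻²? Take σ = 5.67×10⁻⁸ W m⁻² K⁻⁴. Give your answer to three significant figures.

From S(1−α)/4 = σT⁴: S = 4σT⁴/(1−α).
The emitted flux is σT⁴ = 374.1 W m⁻².
So S = 4×374.1/(1−0.57) = 3480 W m⁻².

3480 W m⁻²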